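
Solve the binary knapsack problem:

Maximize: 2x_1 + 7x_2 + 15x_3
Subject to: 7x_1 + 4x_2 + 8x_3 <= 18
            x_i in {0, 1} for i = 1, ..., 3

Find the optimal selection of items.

Items: item 1 (v=2, w=7), item 2 (v=7, w=4), item 3 (v=15, w=8)
Capacity: 18
Checking all 8 subsets (w = total weight, v = total value):
  {}: w = 0, v = 0
  {1}: w = 7, v = 2
  {2}: w = 4, v = 7
  {3}: w = 8, v = 15
  {1, 2}: w = 11, v = 9
  {1, 3}: w = 15, v = 17
  {2, 3}: w = 12, v = 22
  {1, 2, 3}: w = 19 > 18, infeasible
Best feasible subset: items [2, 3]
Total weight: 12 <= 18, total value: 22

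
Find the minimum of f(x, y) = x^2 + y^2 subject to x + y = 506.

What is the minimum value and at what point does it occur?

Substitute y = 506 - x into f(x,y) = x^2 + y^2:
g(x) = x^2 + (506 - x)^2 = 2x^2 - 1012x + 256036
g'(x) = 4x - 1012 = 0  =>  x = 253
y = 506 - 253 = 253
Minimum value = 253^2 + 253^2 = 128018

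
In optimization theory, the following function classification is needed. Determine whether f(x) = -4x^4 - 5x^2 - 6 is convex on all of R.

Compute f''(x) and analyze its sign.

f(x) = -4x^4 - 5x^2 - 6
f'(x) = -16x^3 + -10x
f''(x) = -48x^2 + -10
f''(x) = -48x^2 + -10 <= -10 < 0 for all x
Therefore, f is concave on R.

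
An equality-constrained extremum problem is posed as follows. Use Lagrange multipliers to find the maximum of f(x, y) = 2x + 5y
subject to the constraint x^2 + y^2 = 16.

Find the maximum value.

Set up Lagrange conditions: grad f = lambda * grad g
  2 = 2*lambda*x
  5 = 2*lambda*y
From these: x/y = 2/5, so x = 2t, y = 5t for some t.
Substitute into constraint: (2t)^2 + (5t)^2 = 16
  t^2 * 29 = 16
  t = sqrt(16/29)
Maximum = 2*x + 5*y = (2^2 + 5^2)*t = 29 * sqrt(16/29) = sqrt(464)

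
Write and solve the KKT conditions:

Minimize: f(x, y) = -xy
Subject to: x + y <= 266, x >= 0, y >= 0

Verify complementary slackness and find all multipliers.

Problem: min -xy s.t. x + y <= 266 (multiplier lambda), x >= 0 (mu_x), y >= 0 (mu_y)
KKT stationarity: -y + lambda - mu_x = 0, -x + lambda - mu_y = 0, with lambda, mu_x, mu_y >= 0
Complementary slackness: lambda*(x + y - 266) = 0, mu_x*x = 0, mu_y*y = 0
If lambda = 0: y = -mu_x <= 0 and x = -mu_y <= 0 force x = y = 0 with f = 0; but x = y = 133 is feasible with f = -17689 < 0, so this is not the minimum. Hence lambda > 0 and x + y = 266.
Try x > 0, y > 0 (so mu_x = mu_y = 0): y = lambda, x = lambda => x = y = lambda
x + y = 266 => 2*lambda = 266 => lambda = 133
x* = y* = 133 > 0, consistent with mu_x = mu_y = 0.
(Any feasible point with x = 0 or y = 0 has f = 0 > -17689, so the minimum is not on those boundaries.)
min(-xy) = -17689 (i.e. max xy = 17689)
Multipliers: lambda = 133, mu_x = 0, mu_y = 0
Complementary slackness: lambda*(x + y - 266) = 133*(133 + 133 - 266) = 0, mu_x*x = 0*133 = 0, mu_y*y = 0*133 = 0. Satisfied.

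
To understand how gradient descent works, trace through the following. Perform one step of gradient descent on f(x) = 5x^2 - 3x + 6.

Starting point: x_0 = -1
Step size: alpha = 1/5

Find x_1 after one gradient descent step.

f(x) = 5x^2 - 3x + 6
f'(x) = 10x - 3
f'(-1) = 10*-1 + (-3) = -13
x_1 = x_0 - alpha * f'(x_0) = -1 - 1/5 * -13 = 8/5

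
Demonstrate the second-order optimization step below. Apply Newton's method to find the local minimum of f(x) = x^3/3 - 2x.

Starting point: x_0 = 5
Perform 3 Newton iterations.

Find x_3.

f(x) = x^3/3 - 2x
f'(x) = x^2 - 2, f''(x) = 2x
Newton update: x_{n+1} = x_n - (x_n^2 - 2)/(2*x_n)
Step 1: x_0 = 5, f'=23, f''=10, x_1 = 27/10
Step 2: x_1 = 27/10, f'=529/100, f''=27/5, x_2 = 929/540
Step 3: x_2 = 929/540, f'=279841/291600, f''=929/270, x_3 = 1446241/1003320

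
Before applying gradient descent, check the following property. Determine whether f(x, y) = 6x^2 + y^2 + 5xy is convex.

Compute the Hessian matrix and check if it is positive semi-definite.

f(x,y) = 6x^2 + y^2 + 5xy
Hessian H = [[12, 5], [5, 2]]
trace(H) = 14, det(H) = -1
Eigenvalues: (14 +/- sqrt(200)) / 2 = 14.07, -0.07107
Since not both eigenvalues positive, f is neither convex nor concave.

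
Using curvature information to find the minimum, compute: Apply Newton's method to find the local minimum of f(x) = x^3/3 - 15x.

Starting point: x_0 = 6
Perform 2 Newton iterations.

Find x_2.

f(x) = x^3/3 - 15x
f'(x) = x^2 - 15, f''(x) = 2x
Newton update: x_{n+1} = x_n - (x_n^2 - 15)/(2*x_n)
Step 1: x_0 = 6, f'=21, f''=12, x_1 = 17/4
Step 2: x_1 = 17/4, f'=49/16, f''=17/2, x_2 = 529/136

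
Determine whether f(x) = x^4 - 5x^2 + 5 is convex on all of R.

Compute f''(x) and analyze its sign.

f(x) = x^4 - 5x^2 + 5
f'(x) = 4x^3 + -10x
f''(x) = 12x^2 + -10
f''(0) = -10 < 0, so not convex near x = 0
Therefore, f is not globally convex on R.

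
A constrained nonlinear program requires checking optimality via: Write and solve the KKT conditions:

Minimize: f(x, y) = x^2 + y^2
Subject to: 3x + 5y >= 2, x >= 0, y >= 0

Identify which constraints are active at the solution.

KKT conditions for min x^2 + y^2 s.t. 3x + 5y >= 2, x >= 0, y >= 0:
Stationarity: 2x = mu*3 + mu_x, 2y = mu*5 + mu_y, with mu, mu_x, mu_y >= 0
Complementary slackness: mu*(3x + 5y - 2) = 0, mu_x*x = 0, mu_y*y = 0
(0, 0) is infeasible (3*0 + 5*0 < 2), so if mu = 0 stationarity would force x = mu_x/2 >= 0, y = mu_y/2 >= 0 with mu_x*x = mu_y*y = 0, i.e. x = y = 0: contradiction. Hence mu > 0 and 3x + 5y = 2 is active.
Try x > 0, y > 0 (so mu_x = mu_y = 0): x = 3*mu/2, y = 5*mu/2
Substitute: 3*(3*mu/2) + 5*(5*mu/2) = 2
  mu*34/2 = 2 => mu = 2/17
x* = 3/17 > 0, y* = 5/17 > 0, consistent with mu_x = mu_y = 0.
f is convex and the constraints are linear, so this KKT point is the global minimum.
f* = 2/17
Active constraints: 3x + 5y >= 2 (holds with equality, mu = 2/17 > 0); x >= 0 and y >= 0 are inactive (mu_x = mu_y = 0).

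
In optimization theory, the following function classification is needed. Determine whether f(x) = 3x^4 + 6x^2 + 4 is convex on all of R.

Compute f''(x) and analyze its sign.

f(x) = 3x^4 + 6x^2 + 4
f'(x) = 12x^3 + 12x
f''(x) = 36x^2 + 12
f''(x) = 36x^2 + 12 >= 12 > 0 for all x
Therefore, f is convex on R.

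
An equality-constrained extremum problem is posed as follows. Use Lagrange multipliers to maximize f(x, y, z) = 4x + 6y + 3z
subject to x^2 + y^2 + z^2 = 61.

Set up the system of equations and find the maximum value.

Lagrange conditions: 4 = 2*lambda*x, 6 = 2*lambda*y, 3 = 2*lambda*z
So x:4 = y:6 = z:3, i.e. x = 4t, y = 6t, z = 3t
Constraint: t^2*(4^2 + 6^2 + 3^2) = 61
  t^2 * 61 = 61  =>  t = sqrt(1)
Maximum = 4*4t + 6*6t + 3*3t = 61*sqrt(1) = 61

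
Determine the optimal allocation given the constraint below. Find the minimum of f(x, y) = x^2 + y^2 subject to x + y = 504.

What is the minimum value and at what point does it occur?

Substitute y = 504 - x into f(x,y) = x^2 + y^2:
g(x) = x^2 + (504 - x)^2 = 2x^2 - 1008x + 254016
g'(x) = 4x - 1008 = 0  =>  x = 252
y = 504 - 252 = 252
Minimum value = 252^2 + 252^2 = 127008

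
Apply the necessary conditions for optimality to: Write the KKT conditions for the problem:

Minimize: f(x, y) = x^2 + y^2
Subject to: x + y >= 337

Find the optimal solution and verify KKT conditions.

KKT conditions for min x^2 + y^2 s.t. x + y >= 337:
Stationarity: 2x = mu, 2y = mu
So x = y = mu/2.
Complementary slackness: mu*(x + y - 337) = 0
Primal feasibility: x + y >= 337; dual feasibility: mu >= 0
If mu = 0 then x = y = 0, but 0 + 0 < 337 is infeasible, so the constraint is active.
Constraint active: x + y = 2*(mu/2) = 337 => mu = 337
x = y = 337/2, f = 113569/2
Verify: stationarity 2*(337/2) = 337 = mu; primal 337/2 + 337/2 = 337 >= 337; dual mu = 337 >= 0; complementary slackness 337*(337 - 337) = 0. All KKT conditions hold.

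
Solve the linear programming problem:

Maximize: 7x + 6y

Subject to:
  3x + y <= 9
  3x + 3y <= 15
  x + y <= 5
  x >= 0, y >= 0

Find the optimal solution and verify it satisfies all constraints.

Feasible vertices: (0, 0), (0, 5), (2, 3), (3, 0)
Objective 7x + 6y at each vertex:
  (0, 0): 0
  (0, 5): 30
  (2, 3): 32
  (3, 0): 21
Maximum is 32 at (2, 3).
Verify constraints at (x, y) = (2, 3):
  3*2 + 1*3 = 9 <= 9 (active)
  3*2 + 3*3 = 15 <= 15 (active)
  1*2 + 1*3 = 5 <= 5 (active)
  x = 2 >= 0, y = 3 >= 0. All constraints satisfied.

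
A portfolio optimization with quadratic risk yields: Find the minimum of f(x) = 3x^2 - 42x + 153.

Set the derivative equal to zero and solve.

f(x) = 3x^2 - 42x + 153
f'(x) = 6x + (-42) = 0
x = 42/6 = 7
f(7) = 6
Since f''(x) = 6 > 0, this is a minimum.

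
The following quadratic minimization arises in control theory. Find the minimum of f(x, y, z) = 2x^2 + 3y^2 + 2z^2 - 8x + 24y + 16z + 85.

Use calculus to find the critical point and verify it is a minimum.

f(x,y,z) = 2x^2 + 3y^2 + 2z^2 - 8x + 24y + 16z + 85
df/dx = 4x + (-8) = 0 => x = 2
df/dy = 6y + (24) = 0 => y = -4
df/dz = 4z + (16) = 0 => z = -4
f(2,-4,-4) = 2*(2)^2 + 3*(-4)^2 + 2*(-4)^2 + -8*(2) + 24*(-4) + 16*(-4) + 85 = -3
Hessian is diagonal with entries 4, 6, 4 > 0, confirmed minimum.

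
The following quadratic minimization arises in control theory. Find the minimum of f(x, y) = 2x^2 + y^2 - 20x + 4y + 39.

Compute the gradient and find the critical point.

f(x,y) = 2x^2 + y^2 - 20x + 4y + 39
df/dx = 4x + (-20) = 0  =>  x = 5
df/dy = 2y + (4) = 0  =>  y = -2
f(5, -2) = 2*(5)^2 + 1*(-2)^2 + -20*(5) + 4*(-2) + 39 = -15
Hessian is diagonal with entries 4, 2 > 0, so this is a minimum.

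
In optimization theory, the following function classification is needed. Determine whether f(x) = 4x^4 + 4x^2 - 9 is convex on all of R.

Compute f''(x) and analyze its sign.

f(x) = 4x^4 + 4x^2 - 9
f'(x) = 16x^3 + 8x
f''(x) = 48x^2 + 8
f''(x) = 48x^2 + 8 >= 8 > 0 for all x
Therefore, f is convex on R.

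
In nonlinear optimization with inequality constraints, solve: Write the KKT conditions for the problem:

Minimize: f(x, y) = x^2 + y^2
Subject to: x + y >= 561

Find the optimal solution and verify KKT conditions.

KKT conditions for min x^2 + y^2 s.t. x + y >= 561:
Stationarity: 2x = mu, 2y = mu
So x = y = mu/2.
Complementary slackness: mu*(x + y - 561) = 0
Primal feasibility: x + y >= 561; dual feasibility: mu >= 0
If mu = 0 then x = y = 0, but 0 + 0 < 561 is infeasible, so the constraint is active.
Constraint active: x + y = 2*(mu/2) = 561 => mu = 561
x = y = 561/2, f = 314721/2
Verify: stationarity 2*(561/2) = 561 = mu; primal 561/2 + 561/2 = 561 >= 561; dual mu = 561 >= 0; complementary slackness 561*(561 - 561) = 0. All KKT conditions hold.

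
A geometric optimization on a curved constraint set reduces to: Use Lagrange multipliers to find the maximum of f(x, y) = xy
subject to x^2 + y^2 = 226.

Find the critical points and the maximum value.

Lagrange conditions: y = 2*lambda*x and x = 2*lambda*y
If x = 0 then y = 0, violating the constraint, so x, y != 0.
Dividing: y/x = x/y => x^2 = y^2 => y = x or y = -x
Constraint: 2x^2 = 226 => x^2 = 113 => x = +/-sqrt(113)
Critical points: (sqrt(113), sqrt(113)), (-sqrt(113), -sqrt(113)), (sqrt(113), -sqrt(113)), (-sqrt(113), sqrt(113))
  y = x:  xy = x^2 = 113  at (sqrt(113), sqrt(113)) and (-sqrt(113), -sqrt(113))
  y = -x: xy = -x^2 = -113 at (sqrt(113), -sqrt(113)) and (-sqrt(113), sqrt(113))
Maximum xy = 113 at (sqrt(113), sqrt(113)) and (-sqrt(113), -sqrt(113))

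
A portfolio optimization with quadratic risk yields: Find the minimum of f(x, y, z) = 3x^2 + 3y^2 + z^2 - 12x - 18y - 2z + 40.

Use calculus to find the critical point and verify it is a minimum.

f(x,y,z) = 3x^2 + 3y^2 + z^2 - 12x - 18y - 2z + 40
df/dx = 6x + (-12) = 0 => x = 2
df/dy = 6y + (-18) = 0 => y = 3
df/dz = 2z + (-2) = 0 => z = 1
f(2,3,1) = 3*(2)^2 + 3*(3)^2 + 1*(1)^2 + -12*(2) + -18*(3) + -2*(1) + 40 = 0
Hessian is diagonal with entries 6, 6, 2 > 0, confirmed minimum.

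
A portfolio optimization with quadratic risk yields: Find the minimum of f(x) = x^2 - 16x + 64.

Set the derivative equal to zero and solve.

f(x) = x^2 - 16x + 64
f'(x) = 2x + (-16) = 0
x = 16/2 = 8
f(8) = 0
Since f''(x) = 2 > 0, this is a minimum.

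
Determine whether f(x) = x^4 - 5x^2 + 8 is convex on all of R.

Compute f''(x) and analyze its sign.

f(x) = x^4 - 5x^2 + 8
f'(x) = 4x^3 + -10x
f''(x) = 12x^2 + -10
f''(0) = -10 < 0, so not convex near x = 0
Therefore, f is not globally convex on R.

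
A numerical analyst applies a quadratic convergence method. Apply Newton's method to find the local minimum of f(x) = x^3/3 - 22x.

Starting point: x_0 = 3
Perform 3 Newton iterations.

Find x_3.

f(x) = x^3/3 - 22x
f'(x) = x^2 - 22, f''(x) = 2x
Newton update: x_{n+1} = x_n - (x_n^2 - 22)/(2*x_n)
Step 1: x_0 = 3, f'=-13, f''=6, x_1 = 31/6
Step 2: x_1 = 31/6, f'=169/36, f''=31/3, x_2 = 1753/372
Step 3: x_2 = 1753/372, f'=28561/138384, f''=1753/186, x_3 = 6117457/1304232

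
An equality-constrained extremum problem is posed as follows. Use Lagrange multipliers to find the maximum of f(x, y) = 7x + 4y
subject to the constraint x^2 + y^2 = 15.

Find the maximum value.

Set up Lagrange conditions: grad f = lambda * grad g
  7 = 2*lambda*x
  4 = 2*lambda*y
From these: x/y = 7/4, so x = 7t, y = 4t for some t.
Substitute into constraint: (7t)^2 + (4t)^2 = 15
  t^2 * 65 = 15
  t = sqrt(15/65)
Maximum = 7*x + 4*y = (7^2 + 4^2)*t = 65 * sqrt(15/65) = sqrt(975)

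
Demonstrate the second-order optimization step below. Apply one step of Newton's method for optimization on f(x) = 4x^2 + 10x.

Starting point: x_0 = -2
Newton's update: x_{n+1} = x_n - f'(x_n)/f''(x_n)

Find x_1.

f(x) = 4x^2 + 10x
f'(x) = 8x + (10), f''(x) = 8
Newton step: x_1 = x_0 - f'(x_0)/f''(x_0)
f'(-2) = -6
x_1 = -2 - -6/8 = -5/4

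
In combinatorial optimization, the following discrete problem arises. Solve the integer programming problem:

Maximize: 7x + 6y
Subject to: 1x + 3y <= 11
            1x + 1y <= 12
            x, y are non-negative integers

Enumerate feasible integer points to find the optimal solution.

Constraint 1: 1x + 3y <= 11
Constraint 2: 1x + 1y <= 12
Feasible x range (need y >= 0): 0 <= x <= min(11/1, 12/1) => x in {0, ..., 11}.
Enumerate feasible integer points row by row (the coefficient of y is 6 > 0, so for each x the largest feasible y gives the best value):
  x = 0: y <= min((11 - 1*0)/3, (12 - 1*0)/1) => y in {0, ..., 3}; best 7*0 + 6*3 = 18
  x = 1: y <= min((11 - 1*1)/3, (12 - 1*1)/1) => y in {0, ..., 3}; best 7*1 + 6*3 = 25
  x = 2: y <= min((11 - 1*2)/3, (12 - 1*2)/1) => y in {0, ..., 3}; best 7*2 + 6*3 = 32
  x = 3: y <= min((11 - 1*3)/3, (12 - 1*3)/1) => y in {0, ..., 2}; best 7*3 + 6*2 = 33
  x = 4: y <= min((11 - 1*4)/3, (12 - 1*4)/1) => y in {0, ..., 2}; best 7*4 + 6*2 = 40
  x = 5: y <= min((11 - 1*5)/3, (12 - 1*5)/1) => y in {0, ..., 2}; best 7*5 + 6*2 = 47
  x = 6: y <= min((11 - 1*6)/3, (12 - 1*6)/1) => y in {0, ..., 1}; best 7*6 + 6*1 = 48
  x = 7: y <= min((11 - 1*7)/3, (12 - 1*7)/1) => y in {0, ..., 1}; best 7*7 + 6*1 = 55
  x = 8: y <= min((11 - 1*8)/3, (12 - 1*8)/1) => y in {0, ..., 1}; best 7*8 + 6*1 = 62
  x = 9: y <= min((11 - 1*9)/3, (12 - 1*9)/1) => y in {0}; best 7*9 + 6*0 = 63
  x = 10: y <= min((11 - 1*10)/3, (12 - 1*10)/1) => y in {0}; best 7*10 + 6*0 = 70
  x = 11: y <= min((11 - 1*11)/3, (12 - 1*11)/1) => y in {0}; best 7*11 + 6*0 = 77
The maximum 7x + 6y = 77 is achieved at x = 11, y = 0.
Check: 1*11 + 3*0 = 11 <= 11 and 1*11 + 1*0 = 11 <= 12.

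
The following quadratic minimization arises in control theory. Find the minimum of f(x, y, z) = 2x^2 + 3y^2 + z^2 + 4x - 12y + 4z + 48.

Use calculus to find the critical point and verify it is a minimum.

f(x,y,z) = 2x^2 + 3y^2 + z^2 + 4x - 12y + 4z + 48
df/dx = 4x + (4) = 0 => x = -1
df/dy = 6y + (-12) = 0 => y = 2
df/dz = 2z + (4) = 0 => z = -2
f(-1,2,-2) = 2*(-1)^2 + 3*(2)^2 + 1*(-2)^2 + 4*(-1) + -12*(2) + 4*(-2) + 48 = 30
Hessian is diagonal with entries 4, 6, 2 > 0, confirmed minimum.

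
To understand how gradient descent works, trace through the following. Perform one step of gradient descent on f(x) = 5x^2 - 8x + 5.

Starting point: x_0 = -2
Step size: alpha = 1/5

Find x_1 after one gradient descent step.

f(x) = 5x^2 - 8x + 5
f'(x) = 10x - 8
f'(-2) = 10*-2 + (-8) = -28
x_1 = x_0 - alpha * f'(x_0) = -2 - 1/5 * -28 = 18/5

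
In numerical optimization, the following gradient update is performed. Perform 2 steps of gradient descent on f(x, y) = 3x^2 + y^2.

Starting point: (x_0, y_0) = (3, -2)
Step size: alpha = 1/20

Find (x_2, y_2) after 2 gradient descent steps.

f(x,y) = 3x^2 + y^2
grad_x = 6x + 0y, grad_y = 2y + 0x
Step 1: grad = (18, -4), (21/10, -9/5)
Step 2: grad = (63/5, -18/5), (147/100, -81/50)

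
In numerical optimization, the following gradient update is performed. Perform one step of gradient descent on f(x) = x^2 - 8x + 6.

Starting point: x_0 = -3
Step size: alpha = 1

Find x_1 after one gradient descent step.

f(x) = x^2 - 8x + 6
f'(x) = 2x - 8
f'(-3) = 2*-3 + (-8) = -14
x_1 = x_0 - alpha * f'(x_0) = -3 - 1 * -14 = 11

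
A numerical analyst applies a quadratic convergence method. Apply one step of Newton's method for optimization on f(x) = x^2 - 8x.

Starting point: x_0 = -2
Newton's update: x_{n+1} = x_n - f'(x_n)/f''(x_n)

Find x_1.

f(x) = x^2 - 8x
f'(x) = 2x + (-8), f''(x) = 2
Newton step: x_1 = x_0 - f'(x_0)/f''(x_0)
f'(-2) = -12
x_1 = -2 - -12/2 = 4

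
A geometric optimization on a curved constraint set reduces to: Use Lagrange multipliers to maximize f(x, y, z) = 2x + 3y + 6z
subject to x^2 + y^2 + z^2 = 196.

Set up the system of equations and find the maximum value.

Lagrange conditions: 2 = 2*lambda*x, 3 = 2*lambda*y, 6 = 2*lambda*z
So x:2 = y:3 = z:6, i.e. x = 2t, y = 3t, z = 6t
Constraint: t^2*(2^2 + 3^2 + 6^2) = 196
  t^2 * 49 = 196  =>  t = sqrt(4)
Maximum = 2*2t + 3*3t + 6*6t = 49*sqrt(4) = 98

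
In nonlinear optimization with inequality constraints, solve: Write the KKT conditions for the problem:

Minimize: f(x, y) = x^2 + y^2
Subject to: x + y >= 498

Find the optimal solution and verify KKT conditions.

KKT conditions for min x^2 + y^2 s.t. x + y >= 498:
Stationarity: 2x = mu, 2y = mu
So x = y = mu/2.
Complementary slackness: mu*(x + y - 498) = 0
Primal feasibility: x + y >= 498; dual feasibility: mu >= 0
If mu = 0 then x = y = 0, but 0 + 0 < 498 is infeasible, so the constraint is active.
Constraint active: x + y = 2*(mu/2) = 498 => mu = 498
x = y = 249, f = 124002
Verify: stationarity 2*249 = 498 = mu; primal 249 + 249 = 498 >= 498; dual mu = 498 >= 0; complementary slackness 498*(498 - 498) = 0. All KKT conditions hold.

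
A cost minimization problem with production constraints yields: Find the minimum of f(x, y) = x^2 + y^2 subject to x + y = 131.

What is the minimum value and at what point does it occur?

Substitute y = 131 - x into f(x,y) = x^2 + y^2:
g(x) = x^2 + (131 - x)^2 = 2x^2 - 262x + 17161
g'(x) = 4x - 262 = 0  =>  x = 131/2
y = 131 - 131/2 = 131/2
Minimum value = (131/2)^2 + (131/2)^2 = 17161/2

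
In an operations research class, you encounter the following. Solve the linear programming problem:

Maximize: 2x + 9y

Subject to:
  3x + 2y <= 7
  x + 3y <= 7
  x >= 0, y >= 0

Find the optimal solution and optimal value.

Feasible vertices: (0, 0), (0, 7/3), (1, 2), (7/3, 0)
Objective 2x + 9y at each:
  (0, 0): 0
  (0, 7/3): 21
  (1, 2): 20
  (7/3, 0): 14/3
Maximum is 21 at (0, 7/3).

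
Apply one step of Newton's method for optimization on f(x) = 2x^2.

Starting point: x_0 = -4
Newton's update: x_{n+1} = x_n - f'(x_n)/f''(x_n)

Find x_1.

f(x) = 2x^2
f'(x) = 4x + (0), f''(x) = 4
Newton step: x_1 = x_0 - f'(x_0)/f''(x_0)
f'(-4) = -16
x_1 = -4 - -16/4 = 0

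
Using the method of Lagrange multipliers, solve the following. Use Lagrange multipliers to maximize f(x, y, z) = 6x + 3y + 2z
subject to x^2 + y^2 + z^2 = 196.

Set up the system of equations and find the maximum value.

Lagrange conditions: 6 = 2*lambda*x, 3 = 2*lambda*y, 2 = 2*lambda*z
So x:6 = y:3 = z:2, i.e. x = 6t, y = 3t, z = 2t
Constraint: t^2*(6^2 + 3^2 + 2^2) = 196
  t^2 * 49 = 196  =>  t = sqrt(4)
Maximum = 6*6t + 3*3t + 2*2t = 49*sqrt(4) = 98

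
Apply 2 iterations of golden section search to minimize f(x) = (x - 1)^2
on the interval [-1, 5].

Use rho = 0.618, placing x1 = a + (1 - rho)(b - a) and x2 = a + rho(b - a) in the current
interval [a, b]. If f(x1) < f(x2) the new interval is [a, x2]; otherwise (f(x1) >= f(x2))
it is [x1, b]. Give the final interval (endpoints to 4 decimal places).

Golden section search for min of f(x) = (x - 1)^2 on [-1, 5].
Each step: x1 = a + (1 - rho)(b - a), x2 = a + rho(b - a); if f(x1) < f(x2) keep [a, x2], otherwise keep [x1, b].
Step 1: [-1.0000, 5.0000], x1=1.2920 (f=0.0853), x2=2.7080 (f=2.9173); f(x1) < f(x2) => keep [-1.0000, 2.7080]
Step 2: [-1.0000, 2.7080], x1=0.4165 (f=0.3405), x2=1.2915 (f=0.0850); f(x1) > f(x2) => keep [0.4165, 2.7080]
Final interval: [0.4165, 2.7080]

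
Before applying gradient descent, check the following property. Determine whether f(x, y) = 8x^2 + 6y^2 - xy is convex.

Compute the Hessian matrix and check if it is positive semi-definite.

f(x,y) = 8x^2 + 6y^2 - xy
Hessian H = [[16, -1], [-1, 12]]
trace(H) = 28, det(H) = 191
Eigenvalues: (28 +/- sqrt(20)) / 2 = 16.24, 11.76
Since both eigenvalues > 0, f is convex.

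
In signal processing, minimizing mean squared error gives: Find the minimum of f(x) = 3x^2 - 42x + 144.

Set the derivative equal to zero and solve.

f(x) = 3x^2 - 42x + 144
f'(x) = 6x + (-42) = 0
x = 42/6 = 7
f(7) = -3
Since f''(x) = 6 > 0, this is a minimum.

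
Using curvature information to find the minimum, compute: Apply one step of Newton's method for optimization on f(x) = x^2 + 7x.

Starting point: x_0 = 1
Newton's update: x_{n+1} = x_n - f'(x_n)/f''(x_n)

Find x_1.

f(x) = x^2 + 7x
f'(x) = 2x + (7), f''(x) = 2
Newton step: x_1 = x_0 - f'(x_0)/f''(x_0)
f'(1) = 9
x_1 = 1 - 9/2 = -7/2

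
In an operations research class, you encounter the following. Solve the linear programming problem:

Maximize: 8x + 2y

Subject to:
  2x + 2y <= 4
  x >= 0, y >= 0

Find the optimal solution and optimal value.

The feasible region has vertices at [(0, 0), (2, 0), (0, 2)].
Checking objective 8x + 2y at each vertex:
  (0, 0): 8*0 + 2*0 = 0
  (2, 0): 8*2 + 2*0 = 16
  (0, 2): 8*0 + 2*2 = 4
Maximum is 16 at (2, 0).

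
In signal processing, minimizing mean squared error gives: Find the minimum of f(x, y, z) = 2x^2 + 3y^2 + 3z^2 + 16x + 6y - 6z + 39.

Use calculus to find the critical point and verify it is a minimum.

f(x,y,z) = 2x^2 + 3y^2 + 3z^2 + 16x + 6y - 6z + 39
df/dx = 4x + (16) = 0 => x = -4
df/dy = 6y + (6) = 0 => y = -1
df/dz = 6z + (-6) = 0 => z = 1
f(-4,-1,1) = 2*(-4)^2 + 3*(-1)^2 + 3*(1)^2 + 16*(-4) + 6*(-1) + -6*(1) + 39 = 1
Hessian is diagonal with entries 4, 6, 6 > 0, confirmed minimum.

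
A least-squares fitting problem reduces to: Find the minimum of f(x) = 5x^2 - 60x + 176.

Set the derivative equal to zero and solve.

f(x) = 5x^2 - 60x + 176
f'(x) = 10x + (-60) = 0
x = 60/10 = 6
f(6) = -4
Since f''(x) = 10 > 0, this is a minimum.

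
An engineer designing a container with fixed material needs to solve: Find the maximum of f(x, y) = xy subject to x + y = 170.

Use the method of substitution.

Substitute y = 170 - x into f(x,y) = xy:
g(x) = x(170 - x) = 170x - x^2
g'(x) = 170 - 2x = 0  =>  x = 85
y = 170 - 85 = 85
Maximum value = 85 * 85 = 7225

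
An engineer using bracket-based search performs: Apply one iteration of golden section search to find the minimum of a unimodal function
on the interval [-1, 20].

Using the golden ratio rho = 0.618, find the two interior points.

Golden section search on [-1, 20].
Golden ratio rho = 0.618 (approx).
Interior points:
  x_1 = -1 + (1-0.618)*21 = 7.0220
  x_2 = -1 + 0.618*21 = 11.9780
Compare f(x_1) and f(x_2) to determine which subinterval to keep.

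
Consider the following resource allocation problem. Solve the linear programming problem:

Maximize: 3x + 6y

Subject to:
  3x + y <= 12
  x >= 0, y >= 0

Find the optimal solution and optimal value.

The feasible region has vertices at [(0, 0), (4, 0), (0, 12)].
Checking objective 3x + 6y at each vertex:
  (0, 0): 3*0 + 6*0 = 0
  (4, 0): 3*4 + 6*0 = 12
  (0, 12): 3*0 + 6*12 = 72
Maximum is 72 at (0, 12).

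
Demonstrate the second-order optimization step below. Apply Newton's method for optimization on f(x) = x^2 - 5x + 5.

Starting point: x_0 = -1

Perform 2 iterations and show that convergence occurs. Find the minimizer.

f(x) = x^2 - 5x + 5, f'(x) = 2x + (-5), f''(x) = 2
Step 1: f'(-1) = -7, x_1 = -1 - -7/2 = 5/2
Step 2: f'(5/2) = 0, x_2 = 5/2 (converged)
Newton's method converges in 1 step for quadratics.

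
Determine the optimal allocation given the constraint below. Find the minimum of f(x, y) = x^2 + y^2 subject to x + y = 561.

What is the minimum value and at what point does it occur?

Substitute y = 561 - x into f(x,y) = x^2 + y^2:
g(x) = x^2 + (561 - x)^2 = 2x^2 - 1122x + 314721
g'(x) = 4x - 1122 = 0  =>  x = 561/2
y = 561 - 561/2 = 561/2
Minimum value = (561/2)^2 + (561/2)^2 = 314721/2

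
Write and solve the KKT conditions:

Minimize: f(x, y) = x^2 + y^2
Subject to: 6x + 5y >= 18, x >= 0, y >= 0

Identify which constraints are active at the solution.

KKT conditions for min x^2 + y^2 s.t. 6x + 5y >= 18, x >= 0, y >= 0:
Stationarity: 2x = mu*6 + mu_x, 2y = mu*5 + mu_y, with mu, mu_x, mu_y >= 0
Complementary slackness: mu*(6x + 5y - 18) = 0, mu_x*x = 0, mu_y*y = 0
(0, 0) is infeasible (6*0 + 5*0 < 18), so if mu = 0 stationarity would force x = mu_x/2 >= 0, y = mu_y/2 >= 0 with mu_x*x = mu_y*y = 0, i.e. x = y = 0: contradiction. Hence mu > 0 and 6x + 5y = 18 is active.
Try x > 0, y > 0 (so mu_x = mu_y = 0): x = 6*mu/2, y = 5*mu/2
Substitute: 6*(6*mu/2) + 5*(5*mu/2) = 18
  mu*61/2 = 18 => mu = 36/61
x* = 108/61 > 0, y* = 90/61 > 0, consistent with mu_x = mu_y = 0.
f is convex and the constraints are linear, so this KKT point is the global minimum.
f* = 324/61
Active constraints: 6x + 5y >= 18 (holds with equality, mu = 36/61 > 0); x >= 0 and y >= 0 are inactive (mu_x = mu_y = 0).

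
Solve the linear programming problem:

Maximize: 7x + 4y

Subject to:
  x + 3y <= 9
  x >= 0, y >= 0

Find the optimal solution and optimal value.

The feasible region has vertices at [(0, 0), (9, 0), (0, 3)].
Checking objective 7x + 4y at each vertex:
  (0, 0): 7*0 + 4*0 = 0
  (9, 0): 7*9 + 4*0 = 63
  (0, 3): 7*0 + 4*3 = 12
Maximum is 63 at (9, 0).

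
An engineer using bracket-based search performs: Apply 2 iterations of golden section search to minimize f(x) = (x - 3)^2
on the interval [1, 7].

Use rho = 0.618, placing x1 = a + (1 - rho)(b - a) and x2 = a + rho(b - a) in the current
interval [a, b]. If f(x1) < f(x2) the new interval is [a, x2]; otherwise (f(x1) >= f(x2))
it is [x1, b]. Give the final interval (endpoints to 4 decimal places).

Golden section search for min of f(x) = (x - 3)^2 on [1, 7].
Each step: x1 = a + (1 - rho)(b - a), x2 = a + rho(b - a); if f(x1) < f(x2) keep [a, x2], otherwise keep [x1, b].
Step 1: [1.0000, 7.0000], x1=3.2920 (f=0.0853), x2=4.7080 (f=2.9173); f(x1) < f(x2) => keep [1.0000, 4.7080]
Step 2: [1.0000, 4.7080], x1=2.4165 (f=0.3405), x2=3.2915 (f=0.0850); f(x1) > f(x2) => keep [2.4165, 4.7080]
Final interval: [2.4165, 4.7080]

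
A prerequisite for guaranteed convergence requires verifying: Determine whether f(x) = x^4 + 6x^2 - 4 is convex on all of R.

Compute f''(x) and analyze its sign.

f(x) = x^4 + 6x^2 - 4
f'(x) = 4x^3 + 12x
f''(x) = 12x^2 + 12
f''(x) = 12x^2 + 12 >= 12 > 0 for all x
Therefore, f is convex on R.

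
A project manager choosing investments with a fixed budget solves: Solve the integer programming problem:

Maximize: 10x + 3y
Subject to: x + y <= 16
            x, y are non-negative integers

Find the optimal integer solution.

Objective: 10x + 3y, constraint: x + y <= 16
Coefficient of x is 10 >= coefficient of y is 3, so allocate the entire budget to x.
Optimal: x = 16, y = 0, value = 160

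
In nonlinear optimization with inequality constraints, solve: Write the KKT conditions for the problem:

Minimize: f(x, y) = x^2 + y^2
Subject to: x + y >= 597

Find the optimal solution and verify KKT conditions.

KKT conditions for min x^2 + y^2 s.t. x + y >= 597:
Stationarity: 2x = mu, 2y = mu
So x = y = mu/2.
Complementary slackness: mu*(x + y - 597) = 0
Primal feasibility: x + y >= 597; dual feasibility: mu >= 0
If mu = 0 then x = y = 0, but 0 + 0 < 597 is infeasible, so the constraint is active.
Constraint active: x + y = 2*(mu/2) = 597 => mu = 597
x = y = 597/2, f = 356409/2
Verify: stationarity 2*(597/2) = 597 = mu; primal 597/2 + 597/2 = 597 >= 597; dual mu = 597 >= 0; complementary slackness 597*(597 - 597) = 0. All KKT conditions hold.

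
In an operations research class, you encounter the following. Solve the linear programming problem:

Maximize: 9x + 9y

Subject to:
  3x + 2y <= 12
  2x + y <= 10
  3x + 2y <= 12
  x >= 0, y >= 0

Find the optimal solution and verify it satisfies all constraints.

Feasible vertices: (0, 0), (0, 6), (4, 0)
Objective 9x + 9y at each vertex:
  (0, 0): 0
  (0, 6): 54
  (4, 0): 36
Maximum is 54 at (0, 6).
Verify constraints at (x, y) = (0, 6):
  3*0 + 2*6 = 12 <= 12 (active)
  2*0 + 1*6 = 6 <= 10
  3*0 + 2*6 = 12 <= 12 (active)
  x = 0 >= 0, y = 6 >= 0. All constraints satisfied.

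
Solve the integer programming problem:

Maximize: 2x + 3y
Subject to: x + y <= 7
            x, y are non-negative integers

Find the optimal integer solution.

Objective: 2x + 3y, constraint: x + y <= 7
Coefficient of y is 3 > coefficient of x is 2, so allocate the entire budget to y.
Optimal: x = 0, y = 7, value = 21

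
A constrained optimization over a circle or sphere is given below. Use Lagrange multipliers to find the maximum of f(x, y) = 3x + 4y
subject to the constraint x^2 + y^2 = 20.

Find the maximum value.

Set up Lagrange conditions: grad f = lambda * grad g
  3 = 2*lambda*x
  4 = 2*lambda*y
From these: x/y = 3/4, so x = 3t, y = 4t for some t.
Substitute into constraint: (3t)^2 + (4t)^2 = 20
  t^2 * 25 = 20
  t = sqrt(20/25)
Maximum = 3*x + 4*y = (3^2 + 4^2)*t = 25 * sqrt(20/25) = sqrt(500)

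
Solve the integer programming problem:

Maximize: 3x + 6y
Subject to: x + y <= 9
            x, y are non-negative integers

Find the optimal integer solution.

Objective: 3x + 6y, constraint: x + y <= 9
Coefficient of y is 6 > coefficient of x is 3, so allocate the entire budget to y.
Optimal: x = 0, y = 9, value = 54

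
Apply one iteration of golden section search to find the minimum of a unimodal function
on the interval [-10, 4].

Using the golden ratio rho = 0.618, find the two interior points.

Golden section search on [-10, 4].
Golden ratio rho = 0.618 (approx).
Interior points:
  x_1 = -10 + (1-0.618)*14 = -4.6520
  x_2 = -10 + 0.618*14 = -1.3480
Compare f(x_1) and f(x_2) to determine which subinterval to keep.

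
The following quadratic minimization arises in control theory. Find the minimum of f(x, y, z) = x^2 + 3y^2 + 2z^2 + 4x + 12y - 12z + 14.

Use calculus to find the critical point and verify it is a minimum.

f(x,y,z) = x^2 + 3y^2 + 2z^2 + 4x + 12y - 12z + 14
df/dx = 2x + (4) = 0 => x = -2
df/dy = 6y + (12) = 0 => y = -2
df/dz = 4z + (-12) = 0 => z = 3
f(-2,-2,3) = 1*(-2)^2 + 3*(-2)^2 + 2*(3)^2 + 4*(-2) + 12*(-2) + -12*(3) + 14 = -20
Hessian is diagonal with entries 2, 6, 4 > 0, confirmed minimum.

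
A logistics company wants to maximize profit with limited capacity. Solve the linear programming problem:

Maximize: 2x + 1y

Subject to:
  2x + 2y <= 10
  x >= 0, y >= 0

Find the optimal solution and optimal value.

The feasible region has vertices at [(0, 0), (5, 0), (0, 5)].
Checking objective 2x + 1y at each vertex:
  (0, 0): 2*0 + 1*0 = 0
  (5, 0): 2*5 + 1*0 = 10
  (0, 5): 2*0 + 1*5 = 5
Maximum is 10 at (5, 0).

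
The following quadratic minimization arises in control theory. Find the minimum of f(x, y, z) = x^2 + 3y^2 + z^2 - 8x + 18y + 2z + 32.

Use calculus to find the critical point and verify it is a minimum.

f(x,y,z) = x^2 + 3y^2 + z^2 - 8x + 18y + 2z + 32
df/dx = 2x + (-8) = 0 => x = 4
df/dy = 6y + (18) = 0 => y = -3
df/dz = 2z + (2) = 0 => z = -1
f(4,-3,-1) = 1*(4)^2 + 3*(-3)^2 + 1*(-1)^2 + -8*(4) + 18*(-3) + 2*(-1) + 32 = -12
Hessian is diagonal with entries 2, 6, 2 > 0, confirmed minimum.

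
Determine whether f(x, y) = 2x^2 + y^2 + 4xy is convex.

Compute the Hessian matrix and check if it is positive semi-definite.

f(x,y) = 2x^2 + y^2 + 4xy
Hessian H = [[4, 4], [4, 2]]
trace(H) = 6, det(H) = -8
Eigenvalues: (6 +/- sqrt(68)) / 2 = 7.123, -1.123
Since not both eigenvalues positive, f is neither convex nor concave.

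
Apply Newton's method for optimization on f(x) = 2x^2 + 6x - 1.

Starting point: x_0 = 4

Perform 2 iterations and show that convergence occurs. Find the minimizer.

f(x) = 2x^2 + 6x - 1, f'(x) = 4x + (6), f''(x) = 4
Step 1: f'(4) = 22, x_1 = 4 - 22/4 = -3/2
Step 2: f'(-3/2) = 0, x_2 = -3/2 (converged)
Newton's method converges in 1 step for quadratics.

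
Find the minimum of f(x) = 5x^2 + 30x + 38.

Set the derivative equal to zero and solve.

f(x) = 5x^2 + 30x + 38
f'(x) = 10x + (30) = 0
x = -30/10 = -3
f(-3) = -7
Since f''(x) = 10 > 0, this is a minimum.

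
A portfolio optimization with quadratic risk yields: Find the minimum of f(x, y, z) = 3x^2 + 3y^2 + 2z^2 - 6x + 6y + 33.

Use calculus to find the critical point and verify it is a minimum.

f(x,y,z) = 3x^2 + 3y^2 + 2z^2 - 6x + 6y + 33
df/dx = 6x + (-6) = 0 => x = 1
df/dy = 6y + (6) = 0 => y = -1
df/dz = 4z + (0) = 0 => z = 0
f(1,-1,0) = 3*(1)^2 + 3*(-1)^2 + 2*(0)^2 + -6*(1) + 6*(-1) + 33 = 27
Hessian is diagonal with entries 6, 6, 4 > 0, confirmed minimum.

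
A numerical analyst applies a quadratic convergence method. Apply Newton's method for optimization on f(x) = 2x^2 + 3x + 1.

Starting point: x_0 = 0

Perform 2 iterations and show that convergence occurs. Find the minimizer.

f(x) = 2x^2 + 3x + 1, f'(x) = 4x + (3), f''(x) = 4
Step 1: f'(0) = 3, x_1 = 0 - 3/4 = -3/4
Step 2: f'(-3/4) = 0, x_2 = -3/4 (converged)
Newton's method converges in 1 step for quadratics.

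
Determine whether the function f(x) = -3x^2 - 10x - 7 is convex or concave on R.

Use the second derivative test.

f(x) = -3x^2 - 10x - 7
f'(x) = -6x - 10
f''(x) = -6
Since f''(x) = -6 < 0 for all x, f is concave on R.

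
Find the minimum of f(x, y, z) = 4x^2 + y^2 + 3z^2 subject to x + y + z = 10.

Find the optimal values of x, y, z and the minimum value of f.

Using Lagrange multipliers on f = 4x^2 + y^2 + 3z^2 with constraint x + y + z = 10:
Conditions: 2*4*x = lambda, 2*1*y = lambda, 2*3*z = lambda
So x = lambda/8, y = lambda/2, z = lambda/6
Substituting into constraint: lambda * (19/24) = 10
lambda = 240/19
x = 30/19, y = 120/19, z = 40/19
Minimum value = 1200/19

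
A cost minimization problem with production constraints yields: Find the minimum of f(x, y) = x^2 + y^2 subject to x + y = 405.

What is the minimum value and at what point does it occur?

Substitute y = 405 - x into f(x,y) = x^2 + y^2:
g(x) = x^2 + (405 - x)^2 = 2x^2 - 810x + 164025
g'(x) = 4x - 810 = 0  =>  x = 405/2
y = 405 - 405/2 = 405/2
Minimum value = (405/2)^2 + (405/2)^2 = 164025/2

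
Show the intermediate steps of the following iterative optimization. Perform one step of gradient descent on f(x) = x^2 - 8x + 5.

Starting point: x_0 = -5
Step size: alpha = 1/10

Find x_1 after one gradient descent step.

f(x) = x^2 - 8x + 5
f'(x) = 2x - 8
f'(-5) = 2*-5 + (-8) = -18
x_1 = x_0 - alpha * f'(x_0) = -5 - 1/10 * -18 = -16/5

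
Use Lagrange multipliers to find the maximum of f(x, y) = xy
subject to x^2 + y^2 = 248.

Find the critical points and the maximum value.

Lagrange conditions: y = 2*lambda*x and x = 2*lambda*y
If x = 0 then y = 0, violating the constraint, so x, y != 0.
Dividing: y/x = x/y => x^2 = y^2 => y = x or y = -x
Constraint: 2x^2 = 248 => x^2 = 124 => x = +/-sqrt(124)
Critical points: (sqrt(124), sqrt(124)), (-sqrt(124), -sqrt(124)), (sqrt(124), -sqrt(124)), (-sqrt(124), sqrt(124))
  y = x:  xy = x^2 = 124  at (sqrt(124), sqrt(124)) and (-sqrt(124), -sqrt(124))
  y = -x: xy = -x^2 = -124 at (sqrt(124), -sqrt(124)) and (-sqrt(124), sqrt(124))
Maximum xy = 124 at (sqrt(124), sqrt(124)) and (-sqrt(124), -sqrt(124))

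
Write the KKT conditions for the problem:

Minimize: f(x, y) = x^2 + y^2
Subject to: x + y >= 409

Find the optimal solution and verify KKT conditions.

KKT conditions for min x^2 + y^2 s.t. x + y >= 409:
Stationarity: 2x = mu, 2y = mu
So x = y = mu/2.
Complementary slackness: mu*(x + y - 409) = 0
Primal feasibility: x + y >= 409; dual feasibility: mu >= 0
If mu = 0 then x = y = 0, but 0 + 0 < 409 is infeasible, so the constraint is active.
Constraint active: x + y = 2*(mu/2) = 409 => mu = 409
x = y = 409/2, f = 167281/2
Verify: stationarity 2*(409/2) = 409 = mu; primal 409/2 + 409/2 = 409 >= 409; dual mu = 409 >= 0; complementary slackness 409*(409 - 409) = 0. All KKT conditions hold.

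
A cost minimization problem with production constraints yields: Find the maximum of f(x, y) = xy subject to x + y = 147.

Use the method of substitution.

Substitute y = 147 - x into f(x,y) = xy:
g(x) = x(147 - x) = 147x - x^2
g'(x) = 147 - 2x = 0  =>  x = 147/2
y = 147 - 147/2 = 147/2
Maximum value = (147/2) * (147/2) = 21609/4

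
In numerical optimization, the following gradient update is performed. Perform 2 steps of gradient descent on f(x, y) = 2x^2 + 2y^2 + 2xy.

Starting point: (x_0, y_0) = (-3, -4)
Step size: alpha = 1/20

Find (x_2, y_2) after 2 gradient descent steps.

f(x,y) = 2x^2 + 2y^2 + 2xy
grad_x = 4x + 2y, grad_y = 4y + 2x
Step 1: grad = (-20, -22), (-2, -29/10)
Step 2: grad = (-69/5, -78/5), (-131/100, -53/25)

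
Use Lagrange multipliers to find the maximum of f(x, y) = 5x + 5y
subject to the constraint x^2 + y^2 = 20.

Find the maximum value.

Set up Lagrange conditions: grad f = lambda * grad g
  5 = 2*lambda*x
  5 = 2*lambda*y
From these: x/y = 5/5, so x = 5t, y = 5t for some t.
Substitute into constraint: (5t)^2 + (5t)^2 = 20
  t^2 * 50 = 20
  t = sqrt(20/50)
Maximum = 5*x + 5*y = (5^2 + 5^2)*t = 50 * sqrt(20/50) = sqrt(1000)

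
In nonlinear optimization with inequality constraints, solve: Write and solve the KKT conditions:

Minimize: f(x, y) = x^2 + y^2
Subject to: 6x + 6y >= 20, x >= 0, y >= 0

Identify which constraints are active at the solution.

KKT conditions for min x^2 + y^2 s.t. 6x + 6y >= 20, x >= 0, y >= 0:
Stationarity: 2x = mu*6 + mu_x, 2y = mu*6 + mu_y, with mu, mu_x, mu_y >= 0
Complementary slackness: mu*(6x + 6y - 20) = 0, mu_x*x = 0, mu_y*y = 0
(0, 0) is infeasible (6*0 + 6*0 < 20), so if mu = 0 stationarity would force x = mu_x/2 >= 0, y = mu_y/2 >= 0 with mu_x*x = mu_y*y = 0, i.e. x = y = 0: contradiction. Hence mu > 0 and 6x + 6y = 20 is active.
Try x > 0, y > 0 (so mu_x = mu_y = 0): x = 6*mu/2, y = 6*mu/2
Substitute: 6*(6*mu/2) + 6*(6*mu/2) = 20
  mu*72/2 = 20 => mu = 5/9
x* = 5/3 > 0, y* = 5/3 > 0, consistent with mu_x = mu_y = 0.
f is convex and the constraints are linear, so this KKT point is the global minimum.
f* = 50/9
Active constraints: 6x + 6y >= 20 (holds with equality, mu = 5/9 > 0); x >= 0 and y >= 0 are inactive (mu_x = mu_y = 0).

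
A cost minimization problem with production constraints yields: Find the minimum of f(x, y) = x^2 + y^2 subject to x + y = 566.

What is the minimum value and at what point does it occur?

Substitute y = 566 - x into f(x,y) = x^2 + y^2:
g(x) = x^2 + (566 - x)^2 = 2x^2 - 1132x + 320356
g'(x) = 4x - 1132 = 0  =>  x = 283
y = 566 - 283 = 283
Minimum value = 283^2 + 283^2 = 160178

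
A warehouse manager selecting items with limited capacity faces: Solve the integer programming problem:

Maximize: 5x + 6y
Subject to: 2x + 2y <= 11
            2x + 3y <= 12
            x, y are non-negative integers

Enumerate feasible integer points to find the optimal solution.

Constraint 1: 2x + 2y <= 11
Constraint 2: 2x + 3y <= 12
Feasible x range (need y >= 0): 0 <= x <= min(11/2, 12/2) => x in {0, ..., 5}.
Enumerate feasible integer points row by row (the coefficient of y is 6 > 0, so for each x the largest feasible y gives the best value):
  x = 0: y <= min((11 - 2*0)/2, (12 - 2*0)/3) => y in {0, ..., 4}; best 5*0 + 6*4 = 24
  x = 1: y <= min((11 - 2*1)/2, (12 - 2*1)/3) => y in {0, ..., 3}; best 5*1 + 6*3 = 23
  x = 2: y <= min((11 - 2*2)/2, (12 - 2*2)/3) => y in {0, ..., 2}; best 5*2 + 6*2 = 22
  x = 3: y <= min((11 - 2*3)/2, (12 - 2*3)/3) => y in {0, ..., 2}; best 5*3 + 6*2 = 27
  x = 4: y <= min((11 - 2*4)/2, (12 - 2*4)/3) => y in {0, ..., 1}; best 5*4 + 6*1 = 26
  x = 5: y <= min((11 - 2*5)/2, (12 - 2*5)/3) => y in {0}; best 5*5 + 6*0 = 25
The maximum 5x + 6y = 27 is achieved at x = 3, y = 2.
Check: 2*3 + 2*2 = 10 <= 11 and 2*3 + 3*2 = 12 <= 12.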